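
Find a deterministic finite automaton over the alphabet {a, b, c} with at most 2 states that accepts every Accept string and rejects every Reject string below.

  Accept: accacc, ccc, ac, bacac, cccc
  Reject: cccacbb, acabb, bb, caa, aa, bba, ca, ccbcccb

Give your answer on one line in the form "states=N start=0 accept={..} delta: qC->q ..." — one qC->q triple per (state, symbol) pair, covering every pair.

states=2 start=0 accept={1} delta: 0a->0 0b->0 0c->1 1a->0 1b->0 1c->1

Grow the machine one transition at a time. Run the examples from 0; the earliest place one falls off (shortest prefix, ties alphabetical) gets sent to the lowest-numbered state that keeps every Accept/Reject pair distinguishable — a pair clashes when both reach the same state with identical unread suffix — and to a fresh state only if none does.
a: 0a undefined. 0a->0: ok.
b: 0b undefined. 0b->0: ok.
c: 0c undefined. 0c->0: no, accacc/cccacbb meet in 0. Open state 1: 0c->1.
ca: 1a undefined. 1a->0: ok.
cc: 1c undefined. 1c->0: no, accacc/acabb meet in 0. 1c->1: ok.
ccb: 1b undefined. 1b->0: ok.
All examples now run through 2 states with every (state, symbol) defined. Accept strings end in {1}, Reject strings end in {0}; accept={1}.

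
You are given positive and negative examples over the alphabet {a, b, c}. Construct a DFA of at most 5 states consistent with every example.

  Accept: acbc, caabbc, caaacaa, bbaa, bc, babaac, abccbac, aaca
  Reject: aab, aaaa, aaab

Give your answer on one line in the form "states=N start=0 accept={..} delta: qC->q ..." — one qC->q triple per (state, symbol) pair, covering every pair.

State merging on the prefix tree: take the shortest (then alphabetical) example prefix whose next move is undefined and point that move at state 0, else 1, else 2, ...; a target is out if some Accept/Reject pair would then sit in one state with the same input left (inseparable). If every existing state is out, open a new one.
a: 0a undefined. 0a->0: ok.
b: 0b undefined. 0b->0: no, bbaa/aab meet in 0. Open state 1: 0b->1.
c: 0c undefined. 0c->0: no, caaacaa/aaaa meet in 0. 0c->1: ok.
ba: 1a undefined. 1a->0: no, caaacaa/aaaa meet in 0. 1a->1: no, aaca/aab meet in 1. Open state 2: 1a->2.
bb: 1b undefined. 1b->0: no, acbc/aab meet in 1. 1b->1: ok.
bc: 1c undefined. 1c->0: no, acbc/aaaa meet in 0. 1c->1: no, acbc/aab meet in 1. 1c->2: ok.
bab: 2b undefined. 2b->0: no, babaac/aab meet in 1. 2b->1: ok.
caa: 2a undefined. 2a->0: no, caaacaa/aaaa meet in 0. 2a->1: no, bbaa/aab meet in 1. 2a->2: ok.
abcc: 2c undefined. 2c->0: no, caaacaa/aaaa meet in 0. 2c->1: no, babaac/aab meet in 1. 2c->2: ok.
All examples now run through 3 states with every (state, symbol) defined. Accept strings end in {2}, Reject strings end in {0,1}; accept={2}.

states=3 start=0 accept={2} delta: 0a->0 0b->1 0c->1 1a->2 1b->1 1c->2 2a->2 2b->1 2c->2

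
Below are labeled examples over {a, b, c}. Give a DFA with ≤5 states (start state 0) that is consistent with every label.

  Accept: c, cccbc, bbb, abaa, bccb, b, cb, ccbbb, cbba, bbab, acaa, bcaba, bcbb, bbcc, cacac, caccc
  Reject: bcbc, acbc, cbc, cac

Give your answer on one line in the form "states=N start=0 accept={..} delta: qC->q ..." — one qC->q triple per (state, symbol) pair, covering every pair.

Grow the machine one transition at a time. Run the examples from 0; the earliest place one falls off (shortest prefix, ties alphabetical) gets sent to the lowest-numbered state that keeps every Accept/Reject pair distinguishable — a pair clashes when both reach the same state with identical unread suffix — and to a fresh state only if none does.
a: 0a undefined. 0a->0: ok.
b: 0b undefined. 0b->0: ok.
c: 0c undefined. 0c->0: no, c/bcbc meet in 0. Open state 1: 0c->1.
ca: 1a undefined. 1a->0: no, c/cac meet in 1. 1a->1: no, bbcc/cac meet in 1 with "c" left. Open state 2: 1a->2.
cb: 1b undefined. 1b->0: no, c/bcbc meet in 1. 1b->1: no, bbcc/bcbc meet in 1 with "c" left. 1b->2: ok.
cc: 1c undefined. 1c->0: no, cccbc/bcbc meet in 2 with "c" left. 1c->1: no, cccbc/bcbc meet in 2 with "c" left. 1c->2: ok.
cac: 2c undefined. 2c->0: no, bbb/bcbc meet in 0. 2c->1: no, c/bcbc meet in 1. 2c->2: no, cb/bcbc meet in 2. Open state 3: 2c->3.
cbb: 2b undefined. 2b->0: ok.
acaa: 2a undefined. 2a->0: ok.
caca: 3a undefined. 3a->0: ok.
cacc: 3c undefined. 3c->0: ok.
cccb: 3b undefined. 3b->0: ok.
All examples now run through 4 states with every (state, symbol) defined. Accept strings end in {0,1,2}, Reject strings end in {3}; accept={0,1,2}.

states=4 start=0 accept={0,1,2} delta: 0a->0 0b->0 0c->1 1a->2 1b->2 1c->2 2a->0 2b->0 2c->3 3a->0 3b->0 3c->0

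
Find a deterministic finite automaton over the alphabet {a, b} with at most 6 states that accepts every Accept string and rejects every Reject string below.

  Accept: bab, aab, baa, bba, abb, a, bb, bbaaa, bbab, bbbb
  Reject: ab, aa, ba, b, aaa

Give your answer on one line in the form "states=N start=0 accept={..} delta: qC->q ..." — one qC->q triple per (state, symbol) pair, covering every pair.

states=5 start=0 accept={0,1,4} delta: 0a->1 0b->2 1a->2 1b->2 2a->3 2b->4 3a->0 3b->0 4a->4 4b->4

Fold the examples into a partial DFA from state 0: repeatedly fix the first undefined (state, symbol) met by the shortest-then-alphabetical prefix, trying targets in increasing order and rejecting any under which an Accept and a Reject string meet in one state with the same remainder; add a state when all current targets are rejected. Accepting states are where Accept strings end.
a: 0a undefined. 0a->0: no, aab/ab meet in 0 with "b" left. Open state 1: 0a->1.
b: 0b undefined. 0b->0: no, bab/ab meet in 1 with "b" left. 0b->1: no, baa/aaa meet in 1 with "aa" left. Open state 2: 0b->2.
aa: 1a undefined. 1a->0: no, aab/b meet in 2. 1a->1: no, aab/ab meet in 1 with "b" left. 1a->2: ok.
ab: 1b undefined. 1b->0: no, abb/aa meet in 2. 1b->1: no, abb/ab meet in 1. 1b->2: ok.
ba: 2a undefined. 2a->0: no, bab/ab meet in 2. 2a->1: no, bab/ab meet in 2. 2a->2: no, baa/ab meet in 2. Open state 3: 2a->3.
bb: 2b undefined. 2b->0: no, bbaaa/ba meet in 3. 2b->1: no, bba/ab meet in 2. 2b->2: no, aab/ab meet in 2. 2b->3: no, aab/ba meet in 3. Open state 4: 2b->4.
baa: 3a undefined. 3a->0: ok.
bab: 3b undefined. 3b->0: ok.
bba: 4a undefined. 4a->0: no, bbaaa/ab meet in 2. 4a->1: no, bbaaa/ba meet in 3. 4a->2: no, bba/ab meet in 2. 4a->3: no, bba/ba meet in 3. 4a->4: ok.
bbb: 4b undefined. 4b->0: no, bbbb/ab meet in 2. 4b->1: no, bbbb/ab meet in 2. 4b->2: no, bbab/ab meet in 2. 4b->3: no, bbab/ba meet in 3. 4b->4: ok.
All examples now run through 5 states with every (state, symbol) defined. Accept strings end in {0,1,4}, Reject strings end in {2,3}; accept={0,1,4}.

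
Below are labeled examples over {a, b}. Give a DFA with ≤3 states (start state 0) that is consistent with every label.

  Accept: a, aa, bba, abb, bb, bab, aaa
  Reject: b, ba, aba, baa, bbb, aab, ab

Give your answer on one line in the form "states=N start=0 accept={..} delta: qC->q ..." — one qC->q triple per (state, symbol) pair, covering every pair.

Fold the examples into a partial DFA from state 0: repeatedly fix the first undefined (state, symbol) met by the shortest-then-alphabetical prefix, trying targets in increasing order and rejecting any under which an Accept and a Reject string meet in one state with the same remainder; add a state when all current targets are rejected. Accepting states are where Accept strings end.
a: 0a undefined. 0a->0: ok.
b: 0b undefined. 0b->0: no, a/b meet in 0. Open state 1: 0b->1.
ba: 1a undefined. 1a->0: no, a/ba meet in 0. 1a->1: ok.
bb: 1b undefined. 1b->0: ok.
All examples now run through 2 states with every (state, symbol) defined. Accept strings end in {0}, Reject strings end in {1}; accept={0}.

states=2 start=0 accept={0} delta: 0a->0 0b->1 1a->1 1b->0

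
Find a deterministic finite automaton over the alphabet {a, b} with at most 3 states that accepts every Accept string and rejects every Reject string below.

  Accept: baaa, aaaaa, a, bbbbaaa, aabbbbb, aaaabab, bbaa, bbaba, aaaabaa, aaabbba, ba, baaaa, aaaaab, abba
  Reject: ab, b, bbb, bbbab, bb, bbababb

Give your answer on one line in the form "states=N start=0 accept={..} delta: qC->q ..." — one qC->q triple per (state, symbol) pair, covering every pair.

State merging on the prefix tree: take the shortest (then alphabetical) example prefix whose next move is undefined and point that move at state 0, else 1, else 2, ...; a target is out if some Accept/Reject pair would then sit in one state with the same input left (inseparable). If every existing state is out, open a new one.
a: 0a undefined. 0a->0: no, aaaaab/ab meet in 0 with "b" left. Open state 1: 0a->1.
b: 0b undefined. 0b->0: ok.
aa: 1a undefined. 1a->0: no, aabbbbb/b meet in 0. 1a->1: no, aaaaab/ab meet in 1 with "b" left. Open state 2: 1a->2.
ab: 1b undefined. 1b->0: ok.
aaa: 2a undefined. 2a->0: no, baaa/ab meet in 0. 2a->1: no, aaaaab/ab meet in 0. 2a->2: ok.
aab: 2b undefined. 2b->0: no, aabbbbb/ab meet in 0. 2b->1: no, aabbbbb/ab meet in 0. 2b->2: ok.
All examples now run through 3 states with every (state, symbol) defined. Accept strings end in {1,2}, Reject strings end in {0}; accept={1,2}.

states=3 start=0 accept={1,2} delta: 0a->1 0b->0 1a->2 1b->0 2a->2 2b->2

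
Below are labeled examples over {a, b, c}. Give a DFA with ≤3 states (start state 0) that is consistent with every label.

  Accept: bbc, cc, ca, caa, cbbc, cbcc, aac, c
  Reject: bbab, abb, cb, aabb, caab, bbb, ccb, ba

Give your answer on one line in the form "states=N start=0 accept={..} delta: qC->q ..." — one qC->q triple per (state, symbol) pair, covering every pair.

states=2 start=0 accept={1} delta: 0a->0 0b->0 0c->1 1a->1 1b->0 1c->1

Fold the examples into a partial DFA from state 0: repeatedly fix the first undefined (state, symbol) met by the shortest-then-alphabetical prefix, trying targets in increasing order and rejecting any under which an Accept and a Reject string meet in one state with the same remainder; add a state when all current targets are rejected. Accepting states are where Accept strings end.
a: 0a undefined. 0a->0: ok.
b: 0b undefined. 0b->0: ok.
c: 0c undefined. 0c->0: no, bbc/bbab meet in 0. Open state 1: 0c->1.
ca: 1a undefined. 1a->0: no, ca/bbab meet in 0. 1a->1: ok.
cb: 1b undefined. 1b->0: ok.
cc: 1c undefined. 1c->0: no, cc/bbab meet in 0. 1c->1: ok.
All examples now run through 2 states with every (state, symbol) defined. Accept strings end in {1}, Reject strings end in {0}; accept={1}.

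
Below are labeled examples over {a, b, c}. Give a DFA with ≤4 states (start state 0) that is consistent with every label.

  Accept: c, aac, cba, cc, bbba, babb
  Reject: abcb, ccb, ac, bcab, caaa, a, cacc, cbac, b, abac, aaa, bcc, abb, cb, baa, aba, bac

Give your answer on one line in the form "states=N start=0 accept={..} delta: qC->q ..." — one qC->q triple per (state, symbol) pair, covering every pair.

Grow the machine one transition at a time. Run the examples from 0; the earliest place one falls off (shortest prefix, ties alphabetical) gets sent to the lowest-numbered state that keeps every Accept/Reject pair distinguishable — a pair clashes when both reach the same state with identical unread suffix — and to a fresh state only if none does.
a: 0a undefined. 0a->0: no, c/ac meet in 0 with "c" left. Open state 1: 0a->1.
b: 0b undefined. 0b->0: no, cc/bcc meet in 0 with "cc" left. 0b->1: no, aac/bac meet in 1 with "ac" left. Open state 2: 0b->2.
c: 0c undefined. 0c->0: ok.
aa: 1a undefined. 1a->0: ok.
ab: 1b undefined. 1b->0: ok.
ac: 1c undefined. 1c->0: no, c/ac meet in 0. 1c->1: ok.
ba: 2a undefined. 2a->0: no, c/cbac meet in 0. 2a->1: no, c/baa meet in 0. 2a->2: no, cba/abcb meet in 2. Open state 3: 2a->3.
bb: 2b undefined. 2b->0: ok.
bc: 2c undefined. 2c->0: no, c/bcab meet in 0. 2c->1: ok.
baa: 3a undefined. 3a->0: no, c/baa meet in 0. 3a->1: ok.
bab: 3b undefined. 3b->0: no, babb/abcb meet in 2. 3b->1: ok.
bac: 3c undefined. 3c->0: no, c/cbac meet in 0. 3c->1: ok.
All examples now run through 4 states with every (state, symbol) defined. Accept strings end in {0,3}, Reject strings end in {1,2}; accept={0,3}.

states=4 start=0 accept={0,3} delta: 0a->1 0b->2 0c->0 1a->0 1b->0 1c->1 2a->3 2b->0 2c->1 3a->1 3b->1 3c->1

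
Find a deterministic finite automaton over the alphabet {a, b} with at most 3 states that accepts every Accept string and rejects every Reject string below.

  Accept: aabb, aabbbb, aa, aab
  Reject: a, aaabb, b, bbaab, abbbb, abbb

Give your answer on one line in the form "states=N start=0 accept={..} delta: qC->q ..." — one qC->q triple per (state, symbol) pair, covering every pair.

states=3 start=0 accept={2} delta: 0a->1 0b->1 1a->2 1b->1 2a->0 2b->2

Grow the machine one transition at a time. Run the examples from 0; the earliest place one falls off (shortest prefix, ties alphabetical) gets sent to the lowest-numbered state that keeps every Accept/Reject pair distinguishable — a pair clashes when both reach the same state with identical unread suffix — and to a fresh state only if none does.
a: 0a undefined. 0a->0: no, aabb/aaabb meet in 0 with "bb" left. Open state 1: 0a->1.
b: 0b undefined. 0b->0: no, aab/bbaab meet in 1 with "ab" left. 0b->1: ok.
aa: 1a undefined. 1a->0: no, aabbbb/abbb meet in 1 with "bbb" left. 1a->1: no, aabb/aaabb meet in 1 with "bb" left. Open state 2: 1a->2.
ab: 1b undefined. 1b->0: no, aab/bbaab meet in 2 with "b" left. 1b->1: ok.
aaa: 2a undefined. 2a->0: ok.
aab: 2b undefined. 2b->0: no, aabb/a meet in 1. 2b->1: no, aabb/a meet in 1. 2b->2: ok.
All examples now run through 3 states with every (state, symbol) defined. Accept strings end in {2}, Reject strings end in {1}; accept={2}.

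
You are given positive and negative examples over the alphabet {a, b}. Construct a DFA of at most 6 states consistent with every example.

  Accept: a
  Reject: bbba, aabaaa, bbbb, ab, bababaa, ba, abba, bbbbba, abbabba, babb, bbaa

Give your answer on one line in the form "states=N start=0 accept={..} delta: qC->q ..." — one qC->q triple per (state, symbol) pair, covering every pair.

states=2 start=0 accept={0} delta: 0a->0 0b->1 1a->1 1b->1

Fold the examples into a partial DFA from state 0: repeatedly fix the first undefined (state, symbol) met by the shortest-then-alphabetical prefix, trying targets in increasing order and rejecting any under which an Accept and a Reject string meet in one state with the same remainder; add a state when all current targets are rejected. Accepting states are where Accept strings end.
a: 0a undefined. 0a->0: ok.
b: 0b undefined. 0b->0: no, a/bbba meet in 0. Open state 1: 0b->1.
ba: 1a undefined. 1a->0: no, a/aabaaa meet in 0. 1a->1: ok.
bb: 1b undefined. 1b->0: no, a/bbbb meet in 0. 1b->1: ok.
All examples now run through 2 states with every (state, symbol) defined. Accept strings end in {0}, Reject strings end in {1}; accept={0}.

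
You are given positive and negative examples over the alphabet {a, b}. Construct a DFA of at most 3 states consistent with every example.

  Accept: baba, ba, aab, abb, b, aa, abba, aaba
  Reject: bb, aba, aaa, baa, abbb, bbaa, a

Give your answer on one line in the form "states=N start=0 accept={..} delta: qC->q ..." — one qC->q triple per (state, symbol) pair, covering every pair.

states=3 start=0 accept={0,2} delta: 0a->1 0b->2 1a->0 1b->0 2a->0 2b->1

Fold the examples into a partial DFA from state 0: repeatedly fix the first undefined (state, symbol) met by the shortest-then-alphabetical prefix, trying targets in increasing order and rejecting any under which an Accept and a Reject string meet in one state with the same remainder; add a state when all current targets are rejected. Accepting states are where Accept strings end.
a: 0a undefined. 0a->0: no, ba/aba meet in 0 with "ba" left. Open state 1: 0a->1.
b: 0b undefined. 0b->0: no, baba/aba meet in 1 with "ba" left. 0b->1: no, b/a meet in 1. Open state 2: 0b->2.
aa: 1a undefined. 1a->0: ok.
ab: 1b undefined. 1b->0: ok.
ba: 2a undefined. 2a->0: ok.
bb: 2b undefined. 2b->0: no, baba/bb meet in 0. 2b->1: ok.
All examples now run through 3 states with every (state, symbol) defined. Accept strings end in {0,2}, Reject strings end in {1}; accept={0,2}.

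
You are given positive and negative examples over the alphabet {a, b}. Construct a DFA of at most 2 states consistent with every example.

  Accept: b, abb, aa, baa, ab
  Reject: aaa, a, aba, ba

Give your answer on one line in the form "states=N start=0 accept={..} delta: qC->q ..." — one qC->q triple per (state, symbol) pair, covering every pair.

states=2 start=0 accept={0} delta: 0a->1 0b->0 1a->0 1b->0

State merging on the prefix tree: take the shortest (then alphabetical) example prefix whose next move is undefined and point that move at state 0, else 1, else 2, ...; a target is out if some Accept/Reject pair would then sit in one state with the same input left (inseparable). If every existing state is out, open a new one.
a: 0a undefined. 0a->0: no, aa/aaa meet in 0. Open state 1: 0a->1.
b: 0b undefined. 0b->0: ok.
aa: 1a undefined. 1a->0: ok.
ab: 1b undefined. 1b->0: ok.
All examples now run through 2 states with every (state, symbol) defined. Accept strings end in {0}, Reject strings end in {1}; accept={0}.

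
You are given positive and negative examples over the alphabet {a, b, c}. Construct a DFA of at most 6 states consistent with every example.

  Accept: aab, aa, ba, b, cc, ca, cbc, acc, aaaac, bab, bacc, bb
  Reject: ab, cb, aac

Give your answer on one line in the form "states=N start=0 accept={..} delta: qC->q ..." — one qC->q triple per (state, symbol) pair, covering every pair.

Fold the examples into a partial DFA from state 0: repeatedly fix the first undefined (state, symbol) met by the shortest-then-alphabetical prefix, trying targets in increasing order and rejecting any under which an Accept and a Reject string meet in one state with the same remainder; add a state when all current targets are rejected. Accepting states are where Accept strings end.
a: 0a undefined. 0a->0: no, aab/ab meet in 0 with "b" left. Open state 1: 0a->1.
b: 0b undefined. 0b->0: no, bab/ab meet in 1 with "b" left. 0b->1: no, bb/ab meet in 1 with "b" left. Open state 2: 0b->2.
c: 0c undefined. 0c->0: no, b/cb meet in 2. 0c->1: ok.
aa: 1a undefined. 1a->0: no, aaaac/aac meet in 1. 1a->1: no, aab/ab meet in 1 with "b" left. 1a->2: ok.
ab: 1b undefined. 1b->0: ok.
ac: 1c undefined. 1c->0: no, cc/ab meet in 0. 1c->1: ok.
ba: 2a undefined. 2a->0: no, ba/ab meet in 0. 2a->1: no, aaaac/aac meet in 2 with "c" left. 2a->2: no, aaaac/aac meet in 2 with "c" left. Open state 3: 2a->3.
bb: 2b undefined. 2b->0: no, aab/ab meet in 0. 2b->1: ok.
aac: 2c undefined. 2c->0: ok.
bab: 3b undefined. 3b->0: no, bab/ab meet in 0. 3b->1: ok.
bac: 3c undefined. 3c->0: ok.
aaaa: 3a undefined. 3a->0: ok.
All examples now run through 4 states with every (state, symbol) defined. Accept strings end in {1,2,3}, Reject strings end in {0}; accept={1,2,3}.

states=4 start=0 accept={1,2,3} delta: 0a->1 0b->2 0c->1 1a->2 1b->0 1c->1 2a->3 2b->1 2c->0 3a->0 3b->1 3c->0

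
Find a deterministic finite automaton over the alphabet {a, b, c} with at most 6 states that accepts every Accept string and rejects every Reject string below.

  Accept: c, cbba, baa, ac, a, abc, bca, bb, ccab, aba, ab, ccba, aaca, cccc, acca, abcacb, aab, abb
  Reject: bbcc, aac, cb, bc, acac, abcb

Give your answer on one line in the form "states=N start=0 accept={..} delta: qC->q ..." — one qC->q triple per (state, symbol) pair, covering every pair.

states=5 start=0 accept={0,1,3,4} delta: 0a->1 0b->2 0c->0 1a->2 1b->3 1c->3 2a->0 2b->3 2c->2 3a->4 3b->0 3c->4 4a->1 4b->2 4c->2

State merging on the prefix tree: take the shortest (then alphabetical) example prefix whose next move is undefined and point that move at state 0, else 1, else 2, ...; a target is out if some Accept/Reject pair would then sit in one state with the same input left (inseparable). If every existing state is out, open a new one.
a: 0a undefined. 0a->0: no, c/aac meet in 0 with "c" left. Open state 1: 0a->1.
b: 0b undefined. 0b->0: no, c/bc meet in 0 with "c" left. 0b->1: no, ac/bc meet in 1 with "c" left. Open state 2: 0b->2.
c: 0c undefined. 0c->0: ok.
aa: 1a undefined. 1a->0: no, c/aac meet in 0. 1a->1: no, ac/aac meet in 1 with "c" left. 1a->2: ok.
ab: 1b undefined. 1b->0: no, abb/cb meet in 2. 1b->1: no, aba/cb meet in 2. 1b->2: no, abc/aac meet in 2 with "c" left. Open state 3: 1b->3.
ac: 1c undefined. 1c->0: no, c/acac meet in 0. 1c->1: no, acca/cb meet in 2. 1c->2: no, ac/cb meet in 2. 1c->3: ok.
ba: 2a undefined. 2a->0: ok.
bb: 2b undefined. 2b->0: no, c/bbcc meet in 0. 2b->1: no, cbba/cb meet in 2. 2b->2: no, bb/cb meet in 2. 2b->3: ok.
bc: 2c undefined. 2c->0: no, c/aac meet in 0. 2c->1: no, baa/aac meet in 1. 2c->2: ok.
aba: 3a undefined. 3a->0: no, c/acac meet in 0. 3a->1: no, ac/acac meet in 3. 3a->2: no, cbba/aac meet in 2. 3a->3: no, abc/acac meet in 3 with "c" left. Open state 4: 3a->4.
abb: 3b undefined. 3b->0: ok.
abc: 3c undefined. 3c->0: no, c/bbcc meet in 0. 3c->1: no, ac/bbcc meet in 3. 3c->2: no, ac/abcb meet in 3. 3c->3: no, c/abcb meet in 0. 3c->4: ok.
abca: 4a undefined. 4a->0: no, abcacb/aac meet in 2. 4a->1: ok.
abcb: 4b undefined. 4b->0: no, c/abcb meet in 0. 4b->1: no, baa/abcb meet in 1. 4b->2: ok.
acac: 4c undefined. 4c->0: no, c/bbcc meet in 0. 4c->1: no, baa/bbcc meet in 1. 4c->2: ok.
All examples now run through 5 states with every (state, symbol) defined. Accept strings end in {0,1,3,4}, Reject strings end in {2}; accept={0,1,3,4}.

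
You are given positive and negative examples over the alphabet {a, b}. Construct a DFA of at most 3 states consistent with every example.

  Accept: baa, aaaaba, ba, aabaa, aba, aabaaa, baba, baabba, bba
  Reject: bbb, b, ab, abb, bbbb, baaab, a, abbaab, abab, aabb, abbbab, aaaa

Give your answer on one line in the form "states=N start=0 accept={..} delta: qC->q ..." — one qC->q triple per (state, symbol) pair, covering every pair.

states=3 start=0 accept={2} delta: 0a->0 0b->1 1a->2 1b->1 2a->2 2b->1

Fold the examples into a partial DFA from state 0: repeatedly fix the first undefined (state, symbol) met by the shortest-then-alphabetical prefix, trying targets in increasing order and rejecting any under which an Accept and a Reject string meet in one state with the same remainder; add a state when all current targets are rejected. Accepting states are where Accept strings end.
a: 0a undefined. 0a->0: ok.
b: 0b undefined. 0b->0: no, baa/bbb meet in 0. Open state 1: 0b->1.
ba: 1a undefined. 1a->0: no, baa/a meet in 0. 1a->1: no, baa/b meet in 1. Open state 2: 1a->2.
bb: 1b undefined. 1b->0: no, bba/abb meet in 0. 1b->1: ok.
baa: 2a undefined. 2a->0: no, baa/a meet in 0. 2a->1: no, baa/bbb meet in 1. 2a->2: ok.
bab: 2b undefined. 2b->0: no, baba/baaab meet in 0. 2b->1: ok.
All examples now run through 3 states with every (state, symbol) defined. Accept strings end in {2}, Reject strings end in {0,1}; accept={2}.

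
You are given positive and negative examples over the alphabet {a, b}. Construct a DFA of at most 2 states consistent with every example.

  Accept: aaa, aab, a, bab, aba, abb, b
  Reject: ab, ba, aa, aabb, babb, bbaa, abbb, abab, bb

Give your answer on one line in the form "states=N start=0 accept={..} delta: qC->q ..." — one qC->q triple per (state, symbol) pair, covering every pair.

states=2 start=0 accept={1} delta: 0a->1 0b->1 1a->0 1b->0

Fold the examples into a partial DFA from state 0: repeatedly fix the first undefined (state, symbol) met by the shortest-then-alphabetical prefix, trying targets in increasing order and rejecting any under which an Accept and a Reject string meet in one state with the same remainder; add a state when all current targets are rejected. Accepting states are where Accept strings end.
a: 0a undefined. 0a->0: no, aaa/aa meet in 0. Open state 1: 0a->1.
b: 0b undefined. 0b->0: no, a/ba meet in 1. 0b->1: ok.
aa: 1a undefined. 1a->0: ok.
ab: 1b undefined. 1b->0: ok.
All examples now run through 2 states with every (state, symbol) defined. Accept strings end in {1}, Reject strings end in {0}; accept={1}.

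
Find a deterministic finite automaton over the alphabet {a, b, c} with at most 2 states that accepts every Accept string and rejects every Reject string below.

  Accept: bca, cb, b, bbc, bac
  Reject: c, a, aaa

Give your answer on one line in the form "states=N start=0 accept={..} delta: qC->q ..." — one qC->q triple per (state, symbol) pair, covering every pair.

states=2 start=0 accept={1} delta: 0a->0 0b->1 0c->0 1a->1 1b->1 1c->1

Fold the examples into a partial DFA from state 0: repeatedly fix the first undefined (state, symbol) met by the shortest-then-alphabetical prefix, trying targets in increasing order and rejecting any under which an Accept and a Reject string meet in one state with the same remainder; add a state when all current targets are rejected. Accepting states are where Accept strings end.
a: 0a undefined. 0a->0: ok.
b: 0b undefined. 0b->0: no, b/a meet in 0. Open state 1: 0b->1.
c: 0c undefined. 0c->0: ok.
ba: 1a undefined. 1a->0: no, bac/c meet in 0. 1a->1: ok.
bb: 1b undefined. 1b->0: no, bbc/c meet in 0. 1b->1: ok.
bc: 1c undefined. 1c->0: no, bca/c meet in 0. 1c->1: ok.
All examples now run through 2 states with every (state, symbol) defined. Accept strings end in {1}, Reject strings end in {0}; accept={1}.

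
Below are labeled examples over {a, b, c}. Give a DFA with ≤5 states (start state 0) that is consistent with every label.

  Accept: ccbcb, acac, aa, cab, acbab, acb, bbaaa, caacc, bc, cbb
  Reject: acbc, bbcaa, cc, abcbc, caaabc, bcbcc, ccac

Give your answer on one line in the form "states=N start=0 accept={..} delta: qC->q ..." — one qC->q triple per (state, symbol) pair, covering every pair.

Grow the machine one transition at a time. Run the examples from 0; the earliest place one falls off (shortest prefix, ties alphabetical) gets sent to the lowest-numbered state that keeps every Accept/Reject pair distinguishable — a pair clashes when both reach the same state with identical unread suffix — and to a fresh state only if none does.
a: 0a undefined. 0a->0: ok.
b: 0b undefined. 0b->0: ok.
c: 0c undefined. 0c->0: no, ccbcb/acbc meet in 0. Open state 1: 0c->1.
ca: 1a undefined. 1a->0: no, acac/caaabc meet in 1. 1a->1: no, acac/cc meet in 1 with "c" left. Open state 2: 1a->2.
cb: 1b undefined. 1b->0: no, bc/acbc meet in 1. 1b->1: ok.
cc: 1c undefined. 1c->0: no, ccbcb/bcbcc meet in 1. 1c->1: no, ccbcb/acbc meet in 1. 1c->2: no, acac/bcbcc meet in 2 with "c" left. Open state 3: 1c->3.
caa: 2a undefined. 2a->0: no, aa/bbcaa meet in 0. 2a->1: no, acb/bbcaa meet in 1. 2a->2: ok.
cab: 2b undefined. 2b->0: no, acb/caaabc meet in 1. 2b->1: ok.
cca: 3a undefined. 3a->0: no, cab/ccac meet in 1. 3a->1: ok.
ccb: 3b undefined. 3b->0: ok.
acac: 2c undefined. 2c->0: ok.
bcbcc: 3c undefined. 3c->0: no, acac/bcbcc meet in 0. 3c->1: no, ccbcb/bcbcc meet in 1. 3c->2: ok.
All examples now run through 4 states with every (state, symbol) defined. Accept strings end in {0,1}, Reject strings end in {2,3}; accept={0,1}.

states=4 start=0 accept={0,1} delta: 0a->0 0b->0 0c->1 1a->2 1b->1 1c->3 2a->2 2b->1 2c->0 3a->1 3b->0 3c->2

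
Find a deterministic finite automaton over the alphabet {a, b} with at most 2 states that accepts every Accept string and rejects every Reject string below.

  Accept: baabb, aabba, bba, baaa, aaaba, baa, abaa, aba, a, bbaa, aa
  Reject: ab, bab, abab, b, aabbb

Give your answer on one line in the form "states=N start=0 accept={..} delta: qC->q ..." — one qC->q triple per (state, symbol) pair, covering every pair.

Fold the examples into a partial DFA from state 0: repeatedly fix the first undefined (state, symbol) met by the shortest-then-alphabetical prefix, trying targets in increasing order and rejecting any under which an Accept and a Reject string meet in one state with the same remainder; add a state when all current targets are rejected. Accepting states are where Accept strings end.
a: 0a undefined. 0a->0: ok.
b: 0b undefined. 0b->0: no, baabb/ab meet in 0. Open state 1: 0b->1.
ba: 1a undefined. 1a->0: ok.
bb: 1b undefined. 1b->0: ok.
All examples now run through 2 states with every (state, symbol) defined. Accept strings end in {0}, Reject strings end in {1}; accept={0}.

states=2 start=0 accept={0} delta: 0a->0 0b->1 1a->0 1b->0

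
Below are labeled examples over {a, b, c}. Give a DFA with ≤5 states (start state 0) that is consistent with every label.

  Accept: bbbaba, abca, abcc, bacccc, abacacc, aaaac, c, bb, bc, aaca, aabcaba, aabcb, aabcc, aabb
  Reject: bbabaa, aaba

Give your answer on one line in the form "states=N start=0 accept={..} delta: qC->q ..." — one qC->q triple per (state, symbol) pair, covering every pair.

states=3 start=0 accept={0,2} delta: 0a->0 0b->1 0c->0 1a->1 1b->0 1c->2 2a->2 2b->0 2c->0

Grow the machine one transition at a time. Run the examples from 0; the earliest place one falls off (shortest prefix, ties alphabetical) gets sent to the lowest-numbered state that keeps every Accept/Reject pair distinguishable — a pair clashes when both reach the same state with identical unread suffix — and to a fresh state only if none does.
a: 0a undefined. 0a->0: ok.
b: 0b undefined. 0b->0: no, bbbaba/bbabaa meet in 0. Open state 1: 0b->1.
c: 0c undefined. 0c->0: ok.
ba: 1a undefined. 1a->0: no, bacccc/aaba meet in 0. 1a->1: ok.
bb: 1b undefined. 1b->0: ok.
bc: 1c undefined. 1c->0: no, aabcaba/bbabaa meet in 1. 1c->1: no, abca/bbabaa meet in 1. Open state 2: 1c->2.
abca: 2a undefined. 2a->0: no, aabcaba/bbabaa meet in 1. 2a->1: no, abca/bbabaa meet in 1. 2a->2: ok.
abcc: 2c undefined. 2c->0: ok.
aabcb: 2b undefined. 2b->0: ok.
All examples now run through 3 states with every (state, symbol) defined. Accept strings end in {0,2}, Reject strings end in {1}; accept={0,2}.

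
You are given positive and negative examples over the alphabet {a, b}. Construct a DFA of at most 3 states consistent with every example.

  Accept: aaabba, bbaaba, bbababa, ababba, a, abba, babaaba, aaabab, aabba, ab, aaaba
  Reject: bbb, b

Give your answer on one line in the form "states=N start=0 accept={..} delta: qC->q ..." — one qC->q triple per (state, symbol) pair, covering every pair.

Grow the machine one transition at a time. Run the examples from 0; the earliest place one falls off (shortest prefix, ties alphabetical) gets sent to the lowest-numbered state that keeps every Accept/Reject pair distinguishable — a pair clashes when both reach the same state with identical unread suffix — and to a fresh state only if none does.
a: 0a undefined. 0a->0: no, ab/b meet in 0 with "b" left. Open state 1: 0a->1.
b: 0b undefined. 0b->0: ok.
aa: 1a undefined. 1a->0: ok.
ab: 1b undefined. 1b->0: no, aaabab/bbb meet in 0. 1b->1: no, aaabba/bbb meet in 0. Open state 2: 1b->2.
aba: 2a undefined. 2a->0: no, babaaba/bbb meet in 0. 2a->1: ok.
abb: 2b undefined. 2b->0: ok.
All examples now run through 3 states with every (state, symbol) defined. Accept strings end in {1,2}, Reject strings end in {0}; accept={1,2}.

states=3 start=0 accept={1,2} delta: 0a->1 0b->0 1a->0 1b->2 2a->1 2b->0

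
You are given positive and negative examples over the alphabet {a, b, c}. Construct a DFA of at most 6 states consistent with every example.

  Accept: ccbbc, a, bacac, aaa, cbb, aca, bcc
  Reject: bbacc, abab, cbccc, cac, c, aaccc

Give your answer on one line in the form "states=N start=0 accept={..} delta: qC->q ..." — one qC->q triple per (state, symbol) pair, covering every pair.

states=3 start=0 accept={0,1} delta: 0a->0 0b->1 0c->2 1a->1 1b->2 1c->1 2a->0 2b->0 2c->2

State merging on the prefix tree: take the shortest (then alphabetical) example prefix whose next move is undefined and point that move at state 0, else 1, else 2, ...; a target is out if some Accept/Reject pair would then sit in one state with the same input left (inseparable). If every existing state is out, open a new one.
a: 0a undefined. 0a->0: ok.
b: 0b undefined. 0b->0: no, a/abab meet in 0. Open state 1: 0b->1.
c: 0c undefined. 0c->0: no, a/cac meet in 0. 0c->1: no, bcc/aaccc meet in 1 with "cc" left. Open state 2: 0c->2.
ba: 1a undefined. 1a->0: no, bacac/cac meet in 2 with "ac" left. 1a->1: ok.
bb: 1b undefined. 1b->0: no, a/abab meet in 0. 1b->1: no, bcc/bbacc meet in 1 with "cc" left. 1b->2: ok.
bc: 1c undefined. 1c->0: no, bacac/abab meet in 2. 1c->1: ok.
ca: 2a undefined. 2a->0: ok.
cb: 2b undefined. 2b->0: ok.
cc: 2c undefined. 2c->0: no, ccbbc/bbacc meet in 0. 2c->1: no, ccbbc/abab meet in 2. 2c->2: ok.
All examples now run through 3 states with every (state, symbol) defined. Accept strings end in {0,1}, Reject strings end in {2}; accept={0,1}.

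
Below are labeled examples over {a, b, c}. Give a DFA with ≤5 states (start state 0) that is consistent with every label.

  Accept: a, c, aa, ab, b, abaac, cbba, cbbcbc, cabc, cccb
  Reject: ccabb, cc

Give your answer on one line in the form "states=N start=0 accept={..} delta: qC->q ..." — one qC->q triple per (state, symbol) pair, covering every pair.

State merging on the prefix tree: take the shortest (then alphabetical) example prefix whose next move is undefined and point that move at state 0, else 1, else 2, ...; a target is out if some Accept/Reject pair would then sit in one state with the same input left (inseparable). If every existing state is out, open a new one.
a: 0a undefined. 0a->0: ok.
b: 0b undefined. 0b->0: ok.
c: 0c undefined. 0c->0: no, a/ccabb meet in 0. Open state 1: 0c->1.
ca: 1a undefined. 1a->0: ok.
cb: 1b undefined. 1b->0: ok.
cc: 1c undefined. 1c->0: no, a/ccabb meet in 0. 1c->1: no, a/ccabb meet in 0. Open state 2: 1c->2.
cca: 2a undefined. 2a->0: no, a/ccabb meet in 0. 2a->1: no, a/ccabb meet in 0. 2a->2: ok.
ccc: 2c undefined. 2c->0: ok.
ccab: 2b undefined. 2b->0: no, a/ccabb meet in 0. 2b->1: no, a/ccabb meet in 0. 2b->2: ok.
All examples now run through 3 states with every (state, symbol) defined. Accept strings end in {0,1}, Reject strings end in {2}; accept={0,1}.

states=3 start=0 accept={0,1} delta: 0a->0 0b->0 0c->1 1a->0 1b->0 1c->2 2a->2 2b->2 2c->0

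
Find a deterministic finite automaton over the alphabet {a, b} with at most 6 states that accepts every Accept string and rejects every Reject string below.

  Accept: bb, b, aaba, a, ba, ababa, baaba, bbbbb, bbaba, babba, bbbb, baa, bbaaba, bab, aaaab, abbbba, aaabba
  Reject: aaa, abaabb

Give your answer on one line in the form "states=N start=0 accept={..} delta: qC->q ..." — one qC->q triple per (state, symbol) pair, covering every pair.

Grow the machine one transition at a time. Run the examples from 0; the earliest place one falls off (shortest prefix, ties alphabetical) gets sent to the lowest-numbered state that keeps every Accept/Reject pair distinguishable — a pair clashes when both reach the same state with identical unread suffix — and to a fresh state only if none does.
a: 0a undefined. 0a->0: no, a/aaa meet in 0. Open state 1: 0a->1.
b: 0b undefined. 0b->0: ok.
aa: 1a undefined. 1a->0: no, aaba/aaa meet in 1. 1a->1: no, a/aaa meet in 1. Open state 2: 1a->2.
ab: 1b undefined. 1b->0: ok.
aaa: 2a undefined. 2a->0: no, bb/aaa meet in 0. 2a->1: no, a/aaa meet in 1. 2a->2: no, baa/aaa meet in 2. Open state 3: 2a->3.
aab: 2b undefined. 2b->0: no, bb/abaabb meet in 0. 2b->1: no, bb/abaabb meet in 0. 2b->2: no, aaba/aaa meet in 3. 2b->3: ok.
aaaa: 3a undefined. 3a->0: ok.
aaab: 3b undefined. 3b->0: no, bb/abaabb meet in 0. 3b->1: no, a/abaabb meet in 1. 3b->2: no, baa/abaabb meet in 2. 3b->3: ok.
All examples now run through 4 states with every (state, symbol) defined. Accept strings end in {0,1,2}, Reject strings end in {3}; accept={0,1,2}.

states=4 start=0 accept={0,1,2} delta: 0a->1 0b->0 1a->2 1b->0 2a->3 2b->3 3a->0 3b->3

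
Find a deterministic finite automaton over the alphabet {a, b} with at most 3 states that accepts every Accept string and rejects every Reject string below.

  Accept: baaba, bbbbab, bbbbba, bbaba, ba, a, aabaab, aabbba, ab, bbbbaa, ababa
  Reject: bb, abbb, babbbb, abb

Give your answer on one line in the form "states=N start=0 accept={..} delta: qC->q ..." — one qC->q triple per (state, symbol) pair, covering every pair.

Fold the examples into a partial DFA from state 0: repeatedly fix the first undefined (state, symbol) met by the shortest-then-alphabetical prefix, trying targets in increasing order and rejecting any under which an Accept and a Reject string meet in one state with the same remainder; add a state when all current targets are rejected. Accepting states are where Accept strings end.
a: 0a undefined. 0a->0: ok.
b: 0b undefined. 0b->0: no, baaba/bb meet in 0. Open state 1: 0b->1.
ba: 1a undefined. 1a->0: ok.
bb: 1b undefined. 1b->0: no, baaba/bb meet in 0. 1b->1: no, bbbbab/bb meet in 1. Open state 2: 1b->2.
bba: 2a undefined. 2a->0: ok.
bbb: 2b undefined. 2b->0: no, baaba/abbb meet in 0. 2b->1: no, bbbbab/abbb meet in 1. 2b->2: ok.
All examples now run through 3 states with every (state, symbol) defined. Accept strings end in {0,1}, Reject strings end in {2}; accept={0,1}.

states=3 start=0 accept={0,1} delta: 0a->0 0b->1 1a->0 1b->2 2a->0 2b->2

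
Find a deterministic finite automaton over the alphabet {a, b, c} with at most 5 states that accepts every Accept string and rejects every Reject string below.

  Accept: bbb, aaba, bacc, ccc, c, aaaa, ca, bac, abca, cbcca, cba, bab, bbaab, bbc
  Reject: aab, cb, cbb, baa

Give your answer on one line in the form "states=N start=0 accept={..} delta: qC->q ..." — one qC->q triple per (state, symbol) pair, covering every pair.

State merging on the prefix tree: take the shortest (then alphabetical) example prefix whose next move is undefined and point that move at state 0, else 1, else 2, ...; a target is out if some Accept/Reject pair would then sit in one state with the same input left (inseparable). If every existing state is out, open a new one.
a: 0a undefined. 0a->0: ok.
b: 0b undefined. 0b->0: no, bbb/aab meet in 0. Open state 1: 0b->1.
c: 0c undefined. 0c->0: ok.
ba: 1a undefined. 1a->0: no, aaba/baa meet in 0. 1a->1: no, aaba/aab meet in 1. Open state 2: 1a->2.
bb: 1b undefined. 1b->0: no, bbb/aab meet in 1. 1b->1: no, bbb/aab meet in 1. 1b->2: no, aaba/cbb meet in 2. Open state 3: 1b->3.
abc: 1c undefined. 1c->0: ok.
baa: 2a undefined. 2a->0: no, ccc/baa meet in 0. 2a->1: ok.
bab: 2b undefined. 2b->0: ok.
bac: 2c undefined. 2c->0: ok.
bba: 3a undefined. 3a->0: no, bbaab/aab meet in 1. 3a->1: ok.
bbb: 3b undefined. 3b->0: ok.
bbc: 3c undefined. 3c->0: ok.
All examples now run through 4 states with every (state, symbol) defined. Accept strings end in {0,2}, Reject strings end in {1,3}; accept={0,2}.

states=4 start=0 accept={0,2} delta: 0a->0 0b->1 0c->0 1a->2 1b->3 1c->0 2a->1 2b->0 2c->0 3a->1 3b->0 3c->0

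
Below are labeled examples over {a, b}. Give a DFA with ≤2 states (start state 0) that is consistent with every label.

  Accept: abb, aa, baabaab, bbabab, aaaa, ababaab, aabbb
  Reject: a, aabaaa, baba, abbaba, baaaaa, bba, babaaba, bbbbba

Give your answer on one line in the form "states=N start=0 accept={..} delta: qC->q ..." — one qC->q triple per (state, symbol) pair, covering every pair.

Fold the examples into a partial DFA from state 0: repeatedly fix the first undefined (state, symbol) met by the shortest-then-alphabetical prefix, trying targets in increasing order and rejecting any under which an Accept and a Reject string meet in one state with the same remainder; add a state when all current targets are rejected. Accepting states are where Accept strings end.
a: 0a undefined. 0a->0: no, aa/a meet in 0. Open state 1: 0a->1.
b: 0b undefined. 0b->0: ok.
aa: 1a undefined. 1a->0: ok.
ab: 1b undefined. 1b->0: ok.
All examples now run through 2 states with every (state, symbol) defined. Accept strings end in {0}, Reject strings end in {1}; accept={0}.

states=2 start=0 accept={0} delta: 0a->1 0b->0 1a->0 1b->0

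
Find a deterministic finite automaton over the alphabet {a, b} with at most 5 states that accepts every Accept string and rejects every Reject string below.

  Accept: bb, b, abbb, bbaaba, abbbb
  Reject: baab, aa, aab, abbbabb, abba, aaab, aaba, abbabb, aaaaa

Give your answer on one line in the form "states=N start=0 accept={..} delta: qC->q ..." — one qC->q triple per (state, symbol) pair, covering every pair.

Fold the examples into a partial DFA from state 0: repeatedly fix the first undefined (state, symbol) met by the shortest-then-alphabetical prefix, trying targets in increasing order and rejecting any under which an Accept and a Reject string meet in one state with the same remainder; add a state when all current targets are rejected. Accepting states are where Accept strings end.
a: 0a undefined. 0a->0: no, b/aab meet in 0 with "b" left. Open state 1: 0a->1.
b: 0b undefined. 0b->0: no, bbaaba/aaba meet in 1 with "aba" left. 0b->1: ok.
aa: 1a undefined. 1a->0: no, bb/baab meet in 1 with "b" left. 1a->1: no, bb/baab meet in 1 with "b" left. Open state 2: 1a->2.
ab: 1b undefined. 1b->0: no, b/abbbabb meet in 1. 1b->1: ok.
aaa: 2a undefined. 2a->0: no, bb/baab meet in 1. 2a->1: no, bb/baab meet in 1. 2a->2: no, bbaaba/aaba meet in 2 with "ba" left. Open state 3: 2a->3.
aab: 2b undefined. 2b->0: no, bb/abbbabb meet in 1. 2b->1: no, bb/aab meet in 1. 2b->2: ok.
aaaa: 3a undefined. 3a->0: no, bb/aaaaa meet in 1. 3a->1: ok.
aaab: 3b undefined. 3b->0: ok.
All examples now run through 4 states with every (state, symbol) defined. Accept strings end in {1}, Reject strings end in {0,2,3}; accept={1}.

states=4 start=0 accept={1} delta: 0a->1 0b->1 1a->2 1b->1 2a->3 2b->2 3a->1 3b->0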